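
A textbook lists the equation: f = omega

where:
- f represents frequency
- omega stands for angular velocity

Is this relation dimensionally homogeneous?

Yes

f (frequency) has dimensions [T^-1].
omega (angular velocity) has dimensions [T^-1].

Left side: [T^-1]
Right side: [T^-1]

Both sides have the same dimensions, so the equation is dimensionally consistent.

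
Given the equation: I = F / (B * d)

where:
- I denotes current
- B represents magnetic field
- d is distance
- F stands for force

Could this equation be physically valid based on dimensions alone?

Yes

I (current) has dimensions [I].
B (magnetic field) has dimensions [I^-1 M T^-2].
d (distance) has dimensions [L].
F (force) has dimensions [L M T^-2].

Left side: [I]
Right side: [I]

Both sides have the same dimensions, so the equation is dimensionally consistent.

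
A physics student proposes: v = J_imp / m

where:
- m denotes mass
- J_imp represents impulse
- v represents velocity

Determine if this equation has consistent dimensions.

Yes

m (mass) has dimensions [M].
J_imp (impulse) has dimensions [L M T^-1].
v (velocity) has dimensions [L T^-1].

Left side: [L T^-1]
Right side: [L T^-1]

Both sides have the same dimensions, so the equation is dimensionally consistent.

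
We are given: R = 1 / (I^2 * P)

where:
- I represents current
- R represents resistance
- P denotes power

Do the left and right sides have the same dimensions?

No

I (current) has dimensions [I].
R (resistance) has dimensions [I^-2 L^2 M T^-3].
P (power) has dimensions [L^2 M T^-3].

Left side: [I^-2 L^2 M T^-3]
Right side: [I^-2 L^-2 M^-1 T^3]

The two sides have different dimensions, so the equation is NOT dimensionally consistent.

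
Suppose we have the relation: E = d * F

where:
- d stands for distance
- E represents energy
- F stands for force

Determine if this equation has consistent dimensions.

Yes

d (distance) has dimensions [L].
E (energy) has dimensions [L^2 M T^-2].
F (force) has dimensions [L M T^-2].

Left side: [L^2 M T^-2]
Right side: [L^2 M T^-2]

Both sides have the same dimensions, so the equation is dimensionally consistent.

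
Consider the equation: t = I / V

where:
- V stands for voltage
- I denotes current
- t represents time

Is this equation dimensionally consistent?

No

V (voltage) has dimensions [I^-1 L^2 M T^-3].
I (current) has dimensions [I].
t (time) has dimensions [T].

Left side: [T]
Right side: [I^2 L^-2 M^-1 T^3]

The two sides have different dimensions, so the equation is NOT dimensionally consistent.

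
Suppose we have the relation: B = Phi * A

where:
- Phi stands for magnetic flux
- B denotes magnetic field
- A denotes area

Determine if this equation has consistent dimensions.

No

Phi (magnetic flux) has dimensions [I^-1 L^2 M T^-2].
B (magnetic field) has dimensions [I^-1 M T^-2].
A (area) has dimensions [L^2].

Left side: [I^-1 M T^-2]
Right side: [I^-1 L^4 M T^-2]

The two sides have different dimensions, so the equation is NOT dimensionally consistent.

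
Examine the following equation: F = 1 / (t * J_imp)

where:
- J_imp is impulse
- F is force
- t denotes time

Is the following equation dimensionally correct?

No

J_imp (impulse) has dimensions [L M T^-1].
F (force) has dimensions [L M T^-2].
t (time) has dimensions [T].

Left side: [L M T^-2]
Right side: [L^-1 M^-1]

The two sides have different dimensions, so the equation is NOT dimensionally consistent.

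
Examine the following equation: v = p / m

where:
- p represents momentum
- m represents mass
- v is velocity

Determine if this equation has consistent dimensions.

Yes

p (momentum) has dimensions [L M T^-1].
m (mass) has dimensions [M].
v (velocity) has dimensions [L T^-1].

Left side: [L T^-1]
Right side: [L T^-1]

Both sides have the same dimensions, so the equation is dimensionally consistent.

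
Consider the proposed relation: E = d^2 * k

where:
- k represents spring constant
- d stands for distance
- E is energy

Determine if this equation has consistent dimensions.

Yes

k (spring constant) has dimensions [M T^-2].
d (distance) has dimensions [L].
E (energy) has dimensions [L^2 M T^-2].

Left side: [L^2 M T^-2]
Right side: [L^2 M T^-2]

Both sides have the same dimensions, so the equation is dimensionally consistent.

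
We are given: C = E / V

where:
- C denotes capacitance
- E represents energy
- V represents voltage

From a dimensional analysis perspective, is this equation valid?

No

C (capacitance) has dimensions [I^2 L^-2 M^-1 T^4].
E (energy) has dimensions [L^2 M T^-2].
V (voltage) has dimensions [I^-1 L^2 M T^-3].

Left side: [I^2 L^-2 M^-1 T^4]
Right side: [I T]

The two sides have different dimensions, so the equation is NOT dimensionally consistent.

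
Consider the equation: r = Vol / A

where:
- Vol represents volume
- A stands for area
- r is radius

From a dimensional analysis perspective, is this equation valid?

Yes

Vol (volume) has dimensions [L^3].
A (area) has dimensions [L^2].
r (radius) has dimensions [L].

Left side: [L]
Right side: [L]

Both sides have the same dimensions, so the equation is dimensionally consistent.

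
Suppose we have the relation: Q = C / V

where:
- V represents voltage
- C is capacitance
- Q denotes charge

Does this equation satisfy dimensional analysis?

No

V (voltage) has dimensions [I^-1 L^2 M T^-3].
C (capacitance) has dimensions [I^2 L^-2 M^-1 T^4].
Q (charge) has dimensions [I T].

Left side: [I T]
Right side: [I^3 L^-4 M^-2 T^7]

The two sides have different dimensions, so the equation is NOT dimensionally consistent.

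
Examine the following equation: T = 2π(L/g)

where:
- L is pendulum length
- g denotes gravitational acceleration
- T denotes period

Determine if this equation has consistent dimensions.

No

L (pendulum length) has dimensions [L].
g (gravitational acceleration) has dimensions [L T^-2].
T (period) has dimensions [T].

Left side: [T]
Right side: [T^2]

The two sides have different dimensions, so the equation is NOT dimensionally consistent.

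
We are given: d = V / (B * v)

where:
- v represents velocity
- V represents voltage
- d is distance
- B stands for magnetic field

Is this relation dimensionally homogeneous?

Yes

v (velocity) has dimensions [L T^-1].
V (voltage) has dimensions [I^-1 L^2 M T^-3].
d (distance) has dimensions [L].
B (magnetic field) has dimensions [I^-1 M T^-2].

Left side: [L]
Right side: [L]

Both sides have the same dimensions, so the equation is dimensionally consistent.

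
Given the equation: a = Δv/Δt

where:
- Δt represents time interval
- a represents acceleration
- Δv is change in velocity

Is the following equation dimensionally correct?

Yes

Δt (time interval) has dimensions [T].
a (acceleration) has dimensions [L T^-2].
Δv (change in velocity) has dimensions [L T^-1].

Left side: [L T^-2]
Right side: [L T^-2]

Both sides have the same dimensions, so the equation is dimensionally consistent.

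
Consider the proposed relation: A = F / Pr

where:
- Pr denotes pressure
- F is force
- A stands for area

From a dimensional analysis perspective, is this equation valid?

Yes

Pr (pressure) has dimensions [L^-1 M T^-2].
F (force) has dimensions [L M T^-2].
A (area) has dimensions [L^2].

Left side: [L^2]
Right side: [L^2]

Both sides have the same dimensions, so the equation is dimensionally consistent.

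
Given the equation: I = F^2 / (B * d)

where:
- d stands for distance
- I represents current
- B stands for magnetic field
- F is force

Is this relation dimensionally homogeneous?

No

d (distance) has dimensions [L].
I (current) has dimensions [I].
B (magnetic field) has dimensions [I^-1 M T^-2].
F (force) has dimensions [L M T^-2].

Left side: [I]
Right side: [I L M T^-2]

The two sides have different dimensions, so the equation is NOT dimensionally consistent.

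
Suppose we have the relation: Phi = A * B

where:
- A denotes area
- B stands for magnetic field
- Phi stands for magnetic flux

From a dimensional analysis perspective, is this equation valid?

Yes

A (area) has dimensions [L^2].
B (magnetic field) has dimensions [I^-1 M T^-2].
Phi (magnetic flux) has dimensions [I^-1 L^2 M T^-2].

Left side: [I^-1 L^2 M T^-2]
Right side: [I^-1 L^2 M T^-2]

Both sides have the same dimensions, so the equation is dimensionally consistent.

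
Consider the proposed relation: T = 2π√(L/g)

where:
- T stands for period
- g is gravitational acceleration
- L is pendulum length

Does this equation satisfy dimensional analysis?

Yes

T (period) has dimensions [T].
g (gravitational acceleration) has dimensions [L T^-2].
L (pendulum length) has dimensions [L].

Left side: [T]
Right side: [T]

Both sides have the same dimensions, so the equation is dimensionally consistent.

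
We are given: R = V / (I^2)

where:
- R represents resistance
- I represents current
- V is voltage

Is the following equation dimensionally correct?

No

R (resistance) has dimensions [I^-2 L^2 M T^-3].
I (current) has dimensions [I].
V (voltage) has dimensions [I^-1 L^2 M T^-3].

Left side: [I^-2 L^2 M T^-3]
Right side: [I^-3 L^2 M T^-3]

The two sides have different dimensions, so the equation is NOT dimensionally consistent.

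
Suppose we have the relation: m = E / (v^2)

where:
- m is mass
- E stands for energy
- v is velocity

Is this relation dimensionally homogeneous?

Yes

m (mass) has dimensions [M].
E (energy) has dimensions [L^2 M T^-2].
v (velocity) has dimensions [L T^-1].

Left side: [M]
Right side: [M]

Both sides have the same dimensions, so the equation is dimensionally consistent.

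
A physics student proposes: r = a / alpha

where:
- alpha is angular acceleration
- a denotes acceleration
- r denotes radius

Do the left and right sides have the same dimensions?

Yes

alpha (angular acceleration) has dimensions [T^-2].
a (acceleration) has dimensions [L T^-2].
r (radius) has dimensions [L].

Left side: [L]
Right side: [L]

Both sides have the same dimensions, so the equation is dimensionally consistent.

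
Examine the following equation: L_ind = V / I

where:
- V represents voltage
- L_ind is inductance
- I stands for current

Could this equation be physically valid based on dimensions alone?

No

V (voltage) has dimensions [I^-1 L^2 M T^-3].
L_ind (inductance) has dimensions [I^-2 L^2 M T^-2].
I (current) has dimensions [I].

Left side: [I^-2 L^2 M T^-2]
Right side: [I^-2 L^2 M T^-3]

The two sides have different dimensions, so the equation is NOT dimensionally consistent.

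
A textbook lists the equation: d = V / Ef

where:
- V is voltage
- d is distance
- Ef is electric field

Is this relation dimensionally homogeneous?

Yes

V (voltage) has dimensions [I^-1 L^2 M T^-3].
d (distance) has dimensions [L].
Ef (electric field) has dimensions [I^-1 L M T^-3].

Left side: [L]
Right side: [L]

Both sides have the same dimensions, so the equation is dimensionally consistent.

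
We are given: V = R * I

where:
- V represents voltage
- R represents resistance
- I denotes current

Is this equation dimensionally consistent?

Yes

V (voltage) has dimensions [I^-1 L^2 M T^-3].
R (resistance) has dimensions [I^-2 L^2 M T^-3].
I (current) has dimensions [I].

Left side: [I^-1 L^2 M T^-3]
Right side: [I^-1 L^2 M T^-3]

Both sides have the same dimensions, so the equation is dimensionally consistent.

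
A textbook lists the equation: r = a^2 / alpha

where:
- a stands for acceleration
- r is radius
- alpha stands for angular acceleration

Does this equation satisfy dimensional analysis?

No

a (acceleration) has dimensions [L T^-2].
r (radius) has dimensions [L].
alpha (angular acceleration) has dimensions [T^-2].

Left side: [L]
Right side: [L^2 T^-2]

The two sides have different dimensions, so the equation is NOT dimensionally consistent.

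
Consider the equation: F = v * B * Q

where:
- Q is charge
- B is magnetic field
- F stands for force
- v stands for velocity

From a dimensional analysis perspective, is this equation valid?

Yes

Q (charge) has dimensions [I T].
B (magnetic field) has dimensions [I^-1 M T^-2].
F (force) has dimensions [L M T^-2].
v (velocity) has dimensions [L T^-1].

Left side: [L M T^-2]
Right side: [L M T^-2]

Both sides have the same dimensions, so the equation is dimensionally consistent.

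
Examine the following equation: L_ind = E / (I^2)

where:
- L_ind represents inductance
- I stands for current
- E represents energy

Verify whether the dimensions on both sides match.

Yes

L_ind (inductance) has dimensions [I^-2 L^2 M T^-2].
I (current) has dimensions [I].
E (energy) has dimensions [L^2 M T^-2].

Left side: [I^-2 L^2 M T^-2]
Right side: [I^-2 L^2 M T^-2]

Both sides have the same dimensions, so the equation is dimensionally consistent.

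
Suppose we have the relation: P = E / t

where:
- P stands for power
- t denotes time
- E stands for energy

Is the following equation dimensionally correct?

Yes

P (power) has dimensions [L^2 M T^-3].
t (time) has dimensions [T].
E (energy) has dimensions [L^2 M T^-2].

Left side: [L^2 M T^-3]
Right side: [L^2 M T^-3]

Both sides have the same dimensions, so the equation is dimensionally consistent.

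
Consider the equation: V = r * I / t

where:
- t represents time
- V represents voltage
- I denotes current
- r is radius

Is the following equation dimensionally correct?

No

t (time) has dimensions [T].
V (voltage) has dimensions [I^-1 L^2 M T^-3].
I (current) has dimensions [I].
r (radius) has dimensions [L].

Left side: [I^-1 L^2 M T^-3]
Right side: [I L T^-1]

The two sides have different dimensions, so the equation is NOT dimensionally consistent.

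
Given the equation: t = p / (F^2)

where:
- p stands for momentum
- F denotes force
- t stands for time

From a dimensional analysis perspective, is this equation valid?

No

p (momentum) has dimensions [L M T^-1].
F (force) has dimensions [L M T^-2].
t (time) has dimensions [T].

Left side: [T]
Right side: [L^-1 M^-1 T^3]

The two sides have different dimensions, so the equation is NOT dimensionally consistent.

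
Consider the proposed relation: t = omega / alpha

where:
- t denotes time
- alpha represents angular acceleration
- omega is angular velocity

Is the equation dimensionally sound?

Yes

t (time) has dimensions [T].
alpha (angular acceleration) has dimensions [T^-2].
omega (angular velocity) has dimensions [T^-1].

Left side: [T]
Right side: [T]

Both sides have the same dimensions, so the equation is dimensionally consistent.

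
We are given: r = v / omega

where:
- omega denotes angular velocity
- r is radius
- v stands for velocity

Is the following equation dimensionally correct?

Yes

omega (angular velocity) has dimensions [T^-1].
r (radius) has dimensions [L].
v (velocity) has dimensions [L T^-1].

Left side: [L]
Right side: [L]

Both sides have the same dimensions, so the equation is dimensionally consistent.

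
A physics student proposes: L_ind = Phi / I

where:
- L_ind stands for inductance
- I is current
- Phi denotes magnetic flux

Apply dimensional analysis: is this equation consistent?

Yes

L_ind (inductance) has dimensions [I^-2 L^2 M T^-2].
I (current) has dimensions [I].
Phi (magnetic flux) has dimensions [I^-1 L^2 M T^-2].

Left side: [I^-2 L^2 M T^-2]
Right side: [I^-2 L^2 M T^-2]

Both sides have the same dimensions, so the equation is dimensionally consistent.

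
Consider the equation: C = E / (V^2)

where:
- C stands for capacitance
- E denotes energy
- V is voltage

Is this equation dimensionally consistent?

Yes

C (capacitance) has dimensions [I^2 L^-2 M^-1 T^4].
E (energy) has dimensions [L^2 M T^-2].
V (voltage) has dimensions [I^-1 L^2 M T^-3].

Left side: [I^2 L^-2 M^-1 T^4]
Right side: [I^2 L^-2 M^-1 T^4]

Both sides have the same dimensions, so the equation is dimensionally consistent.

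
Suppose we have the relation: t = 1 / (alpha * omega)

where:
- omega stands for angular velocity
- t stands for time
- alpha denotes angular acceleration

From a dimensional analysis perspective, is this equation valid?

No

omega (angular velocity) has dimensions [T^-1].
t (time) has dimensions [T].
alpha (angular acceleration) has dimensions [T^-2].

Left side: [T]
Right side: [T^3]

The two sides have different dimensions, so the equation is NOT dimensionally consistent.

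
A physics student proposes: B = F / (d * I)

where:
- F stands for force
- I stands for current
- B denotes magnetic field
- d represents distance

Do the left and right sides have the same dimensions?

Yes

F (force) has dimensions [L M T^-2].
I (current) has dimensions [I].
B (magnetic field) has dimensions [I^-1 M T^-2].
d (distance) has dimensions [L].

Left side: [I^-1 M T^-2]
Right side: [I^-1 M T^-2]

Both sides have the same dimensions, so the equation is dimensionally consistent.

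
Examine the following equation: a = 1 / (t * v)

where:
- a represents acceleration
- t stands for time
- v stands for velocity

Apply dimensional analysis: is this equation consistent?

No

a (acceleration) has dimensions [L T^-2].
t (time) has dimensions [T].
v (velocity) has dimensions [L T^-1].

Left side: [L T^-2]
Right side: [L^-1]

The two sides have different dimensions, so the equation is NOT dimensionally consistent.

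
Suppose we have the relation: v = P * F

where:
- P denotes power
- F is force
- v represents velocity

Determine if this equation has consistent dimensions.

No

P (power) has dimensions [L^2 M T^-3].
F (force) has dimensions [L M T^-2].
v (velocity) has dimensions [L T^-1].

Left side: [L T^-1]
Right side: [L^3 M^2 T^-5]

The two sides have different dimensions, so the equation is NOT dimensionally consistent.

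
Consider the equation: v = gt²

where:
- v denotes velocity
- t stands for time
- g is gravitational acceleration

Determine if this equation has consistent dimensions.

No

v (velocity) has dimensions [L T^-1].
t (time) has dimensions [T].
g (gravitational acceleration) has dimensions [L T^-2].

Left side: [L T^-1]
Right side: [L]

The two sides have different dimensions, so the equation is NOT dimensionally consistent.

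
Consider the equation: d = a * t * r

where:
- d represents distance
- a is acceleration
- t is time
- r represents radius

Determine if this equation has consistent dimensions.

No

d (distance) has dimensions [L].
a (acceleration) has dimensions [L T^-2].
t (time) has dimensions [T].
r (radius) has dimensions [L].

Left side: [L]
Right side: [L^2 T^-1]

The two sides have different dimensions, so the equation is NOT dimensionally consistent.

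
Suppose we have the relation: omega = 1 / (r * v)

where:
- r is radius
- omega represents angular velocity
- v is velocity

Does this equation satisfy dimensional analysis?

No

r (radius) has dimensions [L].
omega (angular velocity) has dimensions [T^-1].
v (velocity) has dimensions [L T^-1].

Left side: [T^-1]
Right side: [L^-2 T]

The two sides have different dimensions, so the equation is NOT dimensionally consistent.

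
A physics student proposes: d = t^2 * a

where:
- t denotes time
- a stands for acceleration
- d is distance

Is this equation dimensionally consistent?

Yes

t (time) has dimensions [T].
a (acceleration) has dimensions [L T^-2].
d (distance) has dimensions [L].

Left side: [L]
Right side: [L]

Both sides have the same dimensions, so the equation is dimensionally consistent.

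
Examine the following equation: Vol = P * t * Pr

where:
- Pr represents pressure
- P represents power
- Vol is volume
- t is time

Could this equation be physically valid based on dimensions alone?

No

Pr (pressure) has dimensions [L^-1 M T^-2].
P (power) has dimensions [L^2 M T^-3].
Vol (volume) has dimensions [L^3].
t (time) has dimensions [T].

Left side: [L^3]
Right side: [L M^2 T^-4]

The two sides have different dimensions, so the equation is NOT dimensionally consistent.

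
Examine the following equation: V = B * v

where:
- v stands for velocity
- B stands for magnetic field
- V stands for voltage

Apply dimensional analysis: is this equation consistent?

No

v (velocity) has dimensions [L T^-1].
B (magnetic field) has dimensions [I^-1 M T^-2].
V (voltage) has dimensions [I^-1 L^2 M T^-3].

Left side: [I^-1 L^2 M T^-3]
Right side: [I^-1 L M T^-3]

The two sides have different dimensions, so the equation is NOT dimensionally consistent.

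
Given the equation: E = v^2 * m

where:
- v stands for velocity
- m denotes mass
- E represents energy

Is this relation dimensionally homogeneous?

Yes

v (velocity) has dimensions [L T^-1].
m (mass) has dimensions [M].
E (energy) has dimensions [L^2 M T^-2].

Left side: [L^2 M T^-2]
Right side: [L^2 M T^-2]

Both sides have the same dimensions, so the equation is dimensionally consistent.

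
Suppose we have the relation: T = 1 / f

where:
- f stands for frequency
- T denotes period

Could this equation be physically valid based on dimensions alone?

Yes

f (frequency) has dimensions [T^-1].
T (period) has dimensions [T].

Left side: [T]
Right side: [T]

Both sides have the same dimensions, so the equation is dimensionally consistent.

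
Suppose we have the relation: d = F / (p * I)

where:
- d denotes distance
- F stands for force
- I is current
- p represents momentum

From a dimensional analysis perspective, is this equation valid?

No

d (distance) has dimensions [L].
F (force) has dimensions [L M T^-2].
I (current) has dimensions [I].
p (momentum) has dimensions [L M T^-1].

Left side: [L]
Right side: [I^-1 T^-1]

The two sides have different dimensions, so the equation is NOT dimensionally consistent.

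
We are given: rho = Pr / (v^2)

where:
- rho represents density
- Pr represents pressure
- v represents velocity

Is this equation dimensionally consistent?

Yes

rho (density) has dimensions [L^-3 M].
Pr (pressure) has dimensions [L^-1 M T^-2].
v (velocity) has dimensions [L T^-1].

Left side: [L^-3 M]
Right side: [L^-3 M]

Both sides have the same dimensions, so the equation is dimensionally consistent.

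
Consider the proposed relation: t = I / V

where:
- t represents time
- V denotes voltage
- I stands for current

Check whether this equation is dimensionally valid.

No

t (time) has dimensions [T].
V (voltage) has dimensions [I^-1 L^2 M T^-3].
I (current) has dimensions [I].

Left side: [T]
Right side: [I^2 L^-2 M^-1 T^3]

The two sides have different dimensions, so the equation is NOT dimensionally consistent.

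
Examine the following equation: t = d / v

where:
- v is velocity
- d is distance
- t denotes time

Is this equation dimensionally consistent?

Yes

v (velocity) has dimensions [L T^-1].
d (distance) has dimensions [L].
t (time) has dimensions [T].

Left side: [T]
Right side: [T]

Both sides have the same dimensions, so the equation is dimensionally consistent.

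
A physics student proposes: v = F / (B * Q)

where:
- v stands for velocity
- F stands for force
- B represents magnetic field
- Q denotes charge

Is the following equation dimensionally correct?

Yes

v (velocity) has dimensions [L T^-1].
F (force) has dimensions [L M T^-2].
B (magnetic field) has dimensions [I^-1 M T^-2].
Q (charge) has dimensions [I T].

Left side: [L T^-1]
Right side: [L T^-1]

Both sides have the same dimensions, so the equation is dimensionally consistent.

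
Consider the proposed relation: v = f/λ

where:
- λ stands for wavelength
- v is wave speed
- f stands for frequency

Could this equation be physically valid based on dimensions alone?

No

λ (wavelength) has dimensions [L].
v (wave speed) has dimensions [L T^-1].
f (frequency) has dimensions [T^-1].

Left side: [L T^-1]
Right side: [L^-1 T^-1]

The two sides have different dimensions, so the equation is NOT dimensionally consistent.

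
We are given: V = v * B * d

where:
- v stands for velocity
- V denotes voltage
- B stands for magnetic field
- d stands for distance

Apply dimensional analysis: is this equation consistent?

Yes

v (velocity) has dimensions [L T^-1].
V (voltage) has dimensions [I^-1 L^2 M T^-3].
B (magnetic field) has dimensions [I^-1 M T^-2].
d (distance) has dimensions [L].

Left side: [I^-1 L^2 M T^-3]
Right side: [I^-1 L^2 M T^-3]

Both sides have the same dimensions, so the equation is dimensionally consistent.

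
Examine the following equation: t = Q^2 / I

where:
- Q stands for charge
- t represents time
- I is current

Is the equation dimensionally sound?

No

Q (charge) has dimensions [I T].
t (time) has dimensions [T].
I (current) has dimensions [I].

Left side: [T]
Right side: [I T^2]

The two sides have different dimensions, so the equation is NOT dimensionally consistent.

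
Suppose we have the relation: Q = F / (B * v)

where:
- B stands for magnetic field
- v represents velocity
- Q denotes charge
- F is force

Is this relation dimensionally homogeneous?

Yes

B (magnetic field) has dimensions [I^-1 M T^-2].
v (velocity) has dimensions [L T^-1].
Q (charge) has dimensions [I T].
F (force) has dimensions [L M T^-2].

Left side: [I T]
Right side: [I T]

Both sides have the same dimensions, so the equation is dimensionally consistent.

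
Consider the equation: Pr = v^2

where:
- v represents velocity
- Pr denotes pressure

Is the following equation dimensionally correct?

No

v (velocity) has dimensions [L T^-1].
Pr (pressure) has dimensions [L^-1 M T^-2].

Left side: [L^-1 M T^-2]
Right side: [L^2 T^-2]

The two sides have different dimensions, so the equation is NOT dimensionally consistent.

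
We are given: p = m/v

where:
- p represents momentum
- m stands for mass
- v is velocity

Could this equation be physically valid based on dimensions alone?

No

p (momentum) has dimensions [L M T^-1].
m (mass) has dimensions [M].
v (velocity) has dimensions [L T^-1].

Left side: [L M T^-1]
Right side: [L^-1 M T]

The two sides have different dimensions, so the equation is NOT dimensionally consistent.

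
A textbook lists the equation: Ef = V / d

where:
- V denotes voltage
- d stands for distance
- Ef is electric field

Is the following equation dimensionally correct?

Yes

V (voltage) has dimensions [I^-1 L^2 M T^-3].
d (distance) has dimensions [L].
Ef (electric field) has dimensions [I^-1 L M T^-3].

Left side: [I^-1 L M T^-3]
Right side: [I^-1 L M T^-3]

Both sides have the same dimensions, so the equation is dimensionally consistent.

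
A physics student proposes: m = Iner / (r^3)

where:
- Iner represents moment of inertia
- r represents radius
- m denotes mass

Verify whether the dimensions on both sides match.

No

Iner (moment of inertia) has dimensions [L^2 M].
r (radius) has dimensions [L].
m (mass) has dimensions [M].

Left side: [M]
Right side: [L^-1 M]

The two sides have different dimensions, so the equation is NOT dimensionally consistent.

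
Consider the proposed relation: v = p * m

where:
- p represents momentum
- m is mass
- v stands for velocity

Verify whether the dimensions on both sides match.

No

p (momentum) has dimensions [L M T^-1].
m (mass) has dimensions [M].
v (velocity) has dimensions [L T^-1].

Left side: [L T^-1]
Right side: [L M^2 T^-1]

The two sides have different dimensions, so the equation is NOT dimensionally consistent.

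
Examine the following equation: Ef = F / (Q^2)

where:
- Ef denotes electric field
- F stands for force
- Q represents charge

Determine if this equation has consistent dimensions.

No

Ef (electric field) has dimensions [I^-1 L M T^-3].
F (force) has dimensions [L M T^-2].
Q (charge) has dimensions [I T].

Left side: [I^-1 L M T^-3]
Right side: [I^-2 L M T^-4]

The two sides have different dimensions, so the equation is NOT dimensionally consistent.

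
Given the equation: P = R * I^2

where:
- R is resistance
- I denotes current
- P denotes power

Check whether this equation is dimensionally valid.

Yes

R (resistance) has dimensions [I^-2 L^2 M T^-3].
I (current) has dimensions [I].
P (power) has dimensions [L^2 M T^-3].

Left side: [L^2 M T^-3]
Right side: [L^2 M T^-3]

Both sides have the same dimensions, so the equation is dimensionally consistent.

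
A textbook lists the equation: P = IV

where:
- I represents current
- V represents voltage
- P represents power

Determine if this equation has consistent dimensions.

Yes

I (current) has dimensions [I].
V (voltage) has dimensions [I^-1 L^2 M T^-3].
P (power) has dimensions [L^2 M T^-3].

Left side: [L^2 M T^-3]
Right side: [L^2 M T^-3]

Both sides have the same dimensions, so the equation is dimensionally consistent.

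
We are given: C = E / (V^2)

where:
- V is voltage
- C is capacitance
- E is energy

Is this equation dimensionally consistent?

Yes

V (voltage) has dimensions [I^-1 L^2 M T^-3].
C (capacitance) has dimensions [I^2 L^-2 M^-1 T^4].
E (energy) has dimensions [L^2 M T^-2].

Left side: [I^2 L^-2 M^-1 T^4]
Right side: [I^2 L^-2 M^-1 T^4]

Both sides have the same dimensions, so the equation is dimensionally consistent.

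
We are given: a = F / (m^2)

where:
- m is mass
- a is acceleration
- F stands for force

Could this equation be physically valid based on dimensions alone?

No

m (mass) has dimensions [M].
a (acceleration) has dimensions [L T^-2].
F (force) has dimensions [L M T^-2].

Left side: [L T^-2]
Right side: [L M^-1 T^-2]

The two sides have different dimensions, so the equation is NOT dimensionally consistent.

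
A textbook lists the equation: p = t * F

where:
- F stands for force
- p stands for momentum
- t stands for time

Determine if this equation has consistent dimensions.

Yes

F (force) has dimensions [L M T^-2].
p (momentum) has dimensions [L M T^-1].
t (time) has dimensions [T].

Left side: [L M T^-1]
Right side: [L M T^-1]

Both sides have the same dimensions, so the equation is dimensionally consistent.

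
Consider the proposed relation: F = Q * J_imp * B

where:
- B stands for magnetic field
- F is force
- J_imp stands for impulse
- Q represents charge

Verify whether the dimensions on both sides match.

No

B (magnetic field) has dimensions [I^-1 M T^-2].
F (force) has dimensions [L M T^-2].
J_imp (impulse) has dimensions [L M T^-1].
Q (charge) has dimensions [I T].

Left side: [L M T^-2]
Right side: [L M^2 T^-2]

The two sides have different dimensions, so the equation is NOT dimensionally consistent.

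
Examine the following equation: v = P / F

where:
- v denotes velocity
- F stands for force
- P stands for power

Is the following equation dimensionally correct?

Yes

v (velocity) has dimensions [L T^-1].
F (force) has dimensions [L M T^-2].
P (power) has dimensions [L^2 M T^-3].

Left side: [L T^-1]
Right side: [L T^-1]

Both sides have the same dimensions, so the equation is dimensionally consistent.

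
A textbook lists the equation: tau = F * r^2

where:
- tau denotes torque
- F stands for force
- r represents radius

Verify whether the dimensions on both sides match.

No

tau (torque) has dimensions [L^2 M T^-2].
F (force) has dimensions [L M T^-2].
r (radius) has dimensions [L].

Left side: [L^2 M T^-2]
Right side: [L^3 M T^-2]

The two sides have different dimensions, so the equation is NOT dimensionally consistent.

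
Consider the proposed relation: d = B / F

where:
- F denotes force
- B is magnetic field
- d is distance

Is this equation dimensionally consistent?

No

F (force) has dimensions [L M T^-2].
B (magnetic field) has dimensions [I^-1 M T^-2].
d (distance) has dimensions [L].

Left side: [L]
Right side: [I^-1 L^-1]

The two sides have different dimensions, so the equation is NOT dimensionally consistent.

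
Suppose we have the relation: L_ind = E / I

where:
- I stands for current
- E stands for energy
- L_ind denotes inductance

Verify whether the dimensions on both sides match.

No

I (current) has dimensions [I].
E (energy) has dimensions [L^2 M T^-2].
L_ind (inductance) has dimensions [I^-2 L^2 M T^-2].

Left side: [I^-2 L^2 M T^-2]
Right side: [I^-1 L^2 M T^-2]

The two sides have different dimensions, so the equation is NOT dimensionally consistent.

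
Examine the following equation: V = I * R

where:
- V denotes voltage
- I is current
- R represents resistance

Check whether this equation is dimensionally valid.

Yes

V (voltage) has dimensions [I^-1 L^2 M T^-3].
I (current) has dimensions [I].
R (resistance) has dimensions [I^-2 L^2 M T^-3].

Left side: [I^-1 L^2 M T^-3]
Right side: [I^-1 L^2 M T^-3]

Both sides have the same dimensions, so the equation is dimensionally consistent.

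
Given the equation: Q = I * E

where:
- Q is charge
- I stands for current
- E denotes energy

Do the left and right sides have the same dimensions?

No

Q (charge) has dimensions [I T].
I (current) has dimensions [I].
E (energy) has dimensions [L^2 M T^-2].

Left side: [I T]
Right side: [I L^2 M T^-2]

The two sides have different dimensions, so the equation is NOT dimensionally consistent.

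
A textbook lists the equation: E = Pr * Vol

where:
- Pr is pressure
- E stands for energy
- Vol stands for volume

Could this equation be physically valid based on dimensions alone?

Yes

Pr (pressure) has dimensions [L^-1 M T^-2].
E (energy) has dimensions [L^2 M T^-2].
Vol (volume) has dimensions [L^3].

Left side: [L^2 M T^-2]
Right side: [L^2 M T^-2]

Both sides have the same dimensions, so the equation is dimensionally consistent.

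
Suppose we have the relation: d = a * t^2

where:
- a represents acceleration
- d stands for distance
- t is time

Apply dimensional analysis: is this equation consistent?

Yes

a (acceleration) has dimensions [L T^-2].
d (distance) has dimensions [L].
t (time) has dimensions [T].

Left side: [L]
Right side: [L]

Both sides have the same dimensions, so the equation is dimensionally consistent.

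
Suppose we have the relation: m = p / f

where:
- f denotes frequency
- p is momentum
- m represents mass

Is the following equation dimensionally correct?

No

f (frequency) has dimensions [T^-1].
p (momentum) has dimensions [L M T^-1].
m (mass) has dimensions [M].

Left side: [M]
Right side: [L M]

The two sides have different dimensions, so the equation is NOT dimensionally consistent.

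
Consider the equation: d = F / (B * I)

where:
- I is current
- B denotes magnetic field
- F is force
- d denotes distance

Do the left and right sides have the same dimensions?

Yes

I (current) has dimensions [I].
B (magnetic field) has dimensions [I^-1 M T^-2].
F (force) has dimensions [L M T^-2].
d (distance) has dimensions [L].

Left side: [L]
Right side: [L]

Both sides have the same dimensions, so the equation is dimensionally consistent.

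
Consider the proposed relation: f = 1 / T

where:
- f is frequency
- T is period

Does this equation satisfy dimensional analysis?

Yes

f (frequency) has dimensions [T^-1].
T (period) has dimensions [T].

Left side: [T^-1]
Right side: [T^-1]

Both sides have the same dimensions, so the equation is dimensionally consistent.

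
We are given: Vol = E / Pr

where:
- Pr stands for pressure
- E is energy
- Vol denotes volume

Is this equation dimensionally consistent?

Yes

Pr (pressure) has dimensions [L^-1 M T^-2].
E (energy) has dimensions [L^2 M T^-2].
Vol (volume) has dimensions [L^3].

Left side: [L^3]
Right side: [L^3]

Both sides have the same dimensions, so the equation is dimensionally consistent.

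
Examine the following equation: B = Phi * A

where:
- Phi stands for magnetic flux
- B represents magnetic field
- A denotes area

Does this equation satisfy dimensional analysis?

No

Phi (magnetic flux) has dimensions [I^-1 L^2 M T^-2].
B (magnetic field) has dimensions [I^-1 M T^-2].
A (area) has dimensions [L^2].

Left side: [I^-1 M T^-2]
Right side: [I^-1 L^4 M T^-2]

The two sides have different dimensions, so the equation is NOT dimensionally consistent.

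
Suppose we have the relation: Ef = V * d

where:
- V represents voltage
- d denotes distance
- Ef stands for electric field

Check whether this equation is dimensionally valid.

No

V (voltage) has dimensions [I^-1 L^2 M T^-3].
d (distance) has dimensions [L].
Ef (electric field) has dimensions [I^-1 L M T^-3].

Left side: [I^-1 L M T^-3]
Right side: [I^-1 L^3 M T^-3]

The two sides have different dimensions, so the equation is NOT dimensionally consistent.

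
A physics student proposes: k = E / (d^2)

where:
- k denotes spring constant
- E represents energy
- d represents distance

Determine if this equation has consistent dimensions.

Yes

k (spring constant) has dimensions [M T^-2].
E (energy) has dimensions [L^2 M T^-2].
d (distance) has dimensions [L].

Left side: [M T^-2]
Right side: [M T^-2]

Both sides have the same dimensions, so the equation is dimensionally consistent.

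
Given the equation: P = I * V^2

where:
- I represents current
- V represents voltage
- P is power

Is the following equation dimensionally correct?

No

I (current) has dimensions [I].
V (voltage) has dimensions [I^-1 L^2 M T^-3].
P (power) has dimensions [L^2 M T^-3].

Left side: [L^2 M T^-3]
Right side: [I^-1 L^4 M^2 T^-6]

The two sides have different dimensions, so the equation is NOT dimensionally consistent.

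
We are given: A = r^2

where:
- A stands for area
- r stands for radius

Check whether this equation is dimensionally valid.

Yes

A (area) has dimensions [L^2].
r (radius) has dimensions [L].

Left side: [L^2]
Right side: [L^2]

Both sides have the same dimensions, so the equation is dimensionally consistent.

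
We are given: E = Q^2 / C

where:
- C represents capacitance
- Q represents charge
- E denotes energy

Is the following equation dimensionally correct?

Yes

C (capacitance) has dimensions [I^2 L^-2 M^-1 T^4].
Q (charge) has dimensions [I T].
E (energy) has dimensions [L^2 M T^-2].

Left side: [L^2 M T^-2]
Right side: [L^2 M T^-2]

Both sides have the same dimensions, so the equation is dimensionally consistent.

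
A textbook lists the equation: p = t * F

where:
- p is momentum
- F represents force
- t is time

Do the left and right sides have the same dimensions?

Yes

p (momentum) has dimensions [L M T^-1].
F (force) has dimensions [L M T^-2].
t (time) has dimensions [T].

Left side: [L M T^-1]
Right side: [L M T^-1]

Both sides have the same dimensions, so the equation is dimensionally consistent.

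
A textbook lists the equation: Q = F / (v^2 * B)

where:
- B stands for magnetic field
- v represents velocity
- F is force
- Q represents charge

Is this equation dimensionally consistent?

No

B (magnetic field) has dimensions [I^-1 M T^-2].
v (velocity) has dimensions [L T^-1].
F (force) has dimensions [L M T^-2].
Q (charge) has dimensions [I T].

Left side: [I T]
Right side: [I L^-1 T^2]

The two sides have different dimensions, so the equation is NOT dimensionally consistent.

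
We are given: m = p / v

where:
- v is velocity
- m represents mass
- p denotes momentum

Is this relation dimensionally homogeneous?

Yes

v (velocity) has dimensions [L T^-1].
m (mass) has dimensions [M].
p (momentum) has dimensions [L M T^-1].

Left side: [M]
Right side: [M]

Both sides have the same dimensions, so the equation is dimensionally consistent.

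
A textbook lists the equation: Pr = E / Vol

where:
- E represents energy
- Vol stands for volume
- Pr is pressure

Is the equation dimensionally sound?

Yes

E (energy) has dimensions [L^2 M T^-2].
Vol (volume) has dimensions [L^3].
Pr (pressure) has dimensions [L^-1 M T^-2].

Left side: [L^-1 M T^-2]
Right side: [L^-1 M T^-2]

Both sides have the same dimensions, so the equation is dimensionally consistent.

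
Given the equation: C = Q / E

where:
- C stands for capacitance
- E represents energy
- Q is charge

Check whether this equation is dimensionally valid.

No

C (capacitance) has dimensions [I^2 L^-2 M^-1 T^4].
E (energy) has dimensions [L^2 M T^-2].
Q (charge) has dimensions [I T].

Left side: [I^2 L^-2 M^-1 T^4]
Right side: [I L^-2 M^-1 T^3]

The two sides have different dimensions, so the equation is NOT dimensionally consistent.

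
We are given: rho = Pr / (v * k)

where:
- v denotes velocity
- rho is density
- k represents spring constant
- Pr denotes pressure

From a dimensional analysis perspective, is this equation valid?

No

v (velocity) has dimensions [L T^-1].
rho (density) has dimensions [L^-3 M].
k (spring constant) has dimensions [M T^-2].
Pr (pressure) has dimensions [L^-1 M T^-2].

Left side: [L^-3 M]
Right side: [L^-2 T]

The two sides have different dimensions, so the equation is NOT dimensionally consistent.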